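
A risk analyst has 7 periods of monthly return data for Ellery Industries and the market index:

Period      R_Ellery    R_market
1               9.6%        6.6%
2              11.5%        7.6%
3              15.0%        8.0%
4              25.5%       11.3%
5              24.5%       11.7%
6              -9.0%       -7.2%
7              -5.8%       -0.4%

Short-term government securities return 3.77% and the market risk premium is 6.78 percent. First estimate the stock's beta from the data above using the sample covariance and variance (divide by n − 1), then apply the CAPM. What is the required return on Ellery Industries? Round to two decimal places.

16.60%

Mean R_i = (9.6 + 11.5 + 15.0 + 25.5 + 24.5 − 9.0 − 5.8) / 7 = 10.1857%
Mean R_m = (6.6 + 7.6 + 8.0 + 11.3 + 11.7 − 7.2 − 0.4) / 7 = 5.3714%
Σ(R_i − R̄_i)(R_m − R̄_m) = 529.6971  ⇒  Cov = 529.6971 / 6 = 88.2829
Σ(R_m − R̄_m)² = 279.9343  ⇒  Var(R_m) = 279.9343 / 6 = 46.6557
β = Cov / Var(R_m) = 88.2829 / 46.6557 = 1.8922
E(R) = R_f + β × MRP = 3.77% + 1.8922 × 6.78% = 16.60%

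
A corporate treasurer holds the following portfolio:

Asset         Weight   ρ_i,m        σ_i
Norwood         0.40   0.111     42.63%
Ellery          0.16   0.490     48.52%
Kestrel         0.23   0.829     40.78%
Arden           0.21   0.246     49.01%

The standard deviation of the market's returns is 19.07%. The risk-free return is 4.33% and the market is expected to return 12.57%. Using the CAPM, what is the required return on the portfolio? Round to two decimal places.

11.25%

β_Norwood = 0.111 × 42.63% / 19.07% = 0.2481
β_Ellery = 0.490 × 48.52% / 19.07% = 1.2467
β_Kestrel = 0.829 × 40.78% / 19.07% = 1.7728
β_Arden = 0.246 × 49.01% / 19.07% = 0.6322
β_P = Σ w_i β_i = 0.40×0.2481 + 0.16×1.2467 + 0.23×1.7728 + 0.21×0.6322 = 0.8392
MRP = 12.57% − 4.33% = 8.24%
E(R_P) = R_f + β_P × MRP = 4.33% + 0.8392 × 8.24% = 11.25%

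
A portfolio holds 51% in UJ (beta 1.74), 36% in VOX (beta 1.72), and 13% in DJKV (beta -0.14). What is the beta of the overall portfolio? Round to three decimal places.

1.488

β_P = Σ w_i β_i = 0.51×1.74 + 0.36×1.72 + 0.13×-0.14 = 1.4884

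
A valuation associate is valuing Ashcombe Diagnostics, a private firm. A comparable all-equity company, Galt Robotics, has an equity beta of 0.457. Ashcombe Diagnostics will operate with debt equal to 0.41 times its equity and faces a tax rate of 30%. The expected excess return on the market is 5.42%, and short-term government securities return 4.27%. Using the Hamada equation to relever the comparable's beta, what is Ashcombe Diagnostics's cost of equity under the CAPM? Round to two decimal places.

7.46%

β_L = β_U × [1 + (1 − t)(D/E)] = 0.457 × [1 + (1 − 0.30) × 0.41]
    = 0.457 × [1 + 0.70 × 0.41] = 0.457 × 1.2870 = 0.5882
E(R) = R_f + β_L × MRP = 4.27% + 0.5882 × 5.42% = 7.46%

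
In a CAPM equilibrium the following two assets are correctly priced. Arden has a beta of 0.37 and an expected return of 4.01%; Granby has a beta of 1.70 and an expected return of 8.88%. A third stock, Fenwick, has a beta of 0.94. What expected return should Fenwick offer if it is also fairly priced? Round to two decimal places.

6.10%

MRP (SML slope) = (8.88% − 4.01%) / (1.70 − 0.37) = 4.87% / 1.33 = 3.6617%
R_f (intercept) = 4.01% − 0.37 × 3.6617% = 2.6552%
E(R_Fenwick) = R_f + β × MRP = 2.6552% + 0.94 × 3.6617% = 6.10%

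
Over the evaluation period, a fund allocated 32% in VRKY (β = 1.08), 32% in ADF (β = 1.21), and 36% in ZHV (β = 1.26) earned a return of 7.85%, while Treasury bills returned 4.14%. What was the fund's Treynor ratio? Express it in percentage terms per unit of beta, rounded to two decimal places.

3.13%

β_P = 0.32×1.08 + 0.32×1.21 + 0.36×1.26 = 1.1864
Treynor = (R_P − R_f) / β_P = (7.85% − 4.14%) / 1.1864 = 3.71% / 1.1864 = 3.13%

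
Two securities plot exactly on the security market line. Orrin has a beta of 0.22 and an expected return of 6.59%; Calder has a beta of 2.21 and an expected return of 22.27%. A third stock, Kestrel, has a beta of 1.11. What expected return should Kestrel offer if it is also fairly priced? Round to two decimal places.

MRP (SML slope) = (22.27% − 6.59%) / (2.21 − 0.22) = 15.68% / 1.99 = 7.8794%
R_f (intercept) = 6.59% − 0.22 × 7.8794% = 4.8565%
E(R_Kestrel) = R_f + β × MRP = 4.8565% + 1.11 × 7.8794% = 13.60%

13.60%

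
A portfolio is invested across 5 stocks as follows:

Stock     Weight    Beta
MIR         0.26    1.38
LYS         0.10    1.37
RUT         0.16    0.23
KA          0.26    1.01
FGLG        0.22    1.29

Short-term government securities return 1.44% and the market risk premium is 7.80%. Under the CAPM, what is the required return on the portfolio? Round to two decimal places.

β_P = Σ w_i β_i = 0.26×1.38 + 0.10×1.37 + 0.16×0.23 + 0.26×1.01 + 0.22×1.29 = 1.0790
E(R_P) = R_f + β_P × MRP = 1.44% + 1.0790 × 7.80% = 9.86%

9.86%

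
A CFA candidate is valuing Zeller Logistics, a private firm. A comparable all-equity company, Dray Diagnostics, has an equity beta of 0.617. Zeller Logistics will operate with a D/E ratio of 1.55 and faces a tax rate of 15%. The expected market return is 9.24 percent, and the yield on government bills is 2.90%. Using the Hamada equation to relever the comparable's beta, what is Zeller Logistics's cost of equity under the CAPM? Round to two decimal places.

β_L = β_U × [1 + (1 − t)(D/E)] = 0.617 × [1 + (1 − 0.15) × 1.55]
    = 0.617 × [1 + 0.85 × 1.55] = 0.617 × 2.3175 = 1.4299
MRP = 9.24% − 2.90% = 6.34%
E(R) = R_f + β_L × MRP = 2.90% + 1.4299 × 6.34% = 11.97%

11.97%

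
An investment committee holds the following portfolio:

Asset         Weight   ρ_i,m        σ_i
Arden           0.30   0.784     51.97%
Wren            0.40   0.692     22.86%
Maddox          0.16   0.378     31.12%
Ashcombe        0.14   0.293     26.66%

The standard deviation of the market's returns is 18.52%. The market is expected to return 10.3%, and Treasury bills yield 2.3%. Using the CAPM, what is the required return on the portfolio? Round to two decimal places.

11.60%

β_Arden = 0.784 × 51.97% / 18.52% = 2.2000
β_Wren = 0.692 × 22.86% / 18.52% = 0.8542
β_Maddox = 0.378 × 31.12% / 18.52% = 0.6352
β_Ashcombe = 0.293 × 26.66% / 18.52% = 0.4218
β_P = Σ w_i β_i = 0.30×2.2000 + 0.40×0.8542 + 0.16×0.6352 + 0.14×0.4218 = 1.1624
MRP = 10.3% − 2.3% = 8.00%
E(R_P) = R_f + β_P × MRP = 2.3% + 1.1624 × 8.0% = 11.60%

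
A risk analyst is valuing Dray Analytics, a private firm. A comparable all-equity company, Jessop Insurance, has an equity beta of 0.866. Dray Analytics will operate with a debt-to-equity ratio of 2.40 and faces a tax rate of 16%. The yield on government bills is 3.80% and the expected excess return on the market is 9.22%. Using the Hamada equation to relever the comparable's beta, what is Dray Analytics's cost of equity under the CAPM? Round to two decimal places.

β_L = β_U × [1 + (1 − t)(D/E)] = 0.866 × [1 + (1 − 0.16) × 2.40]
    = 0.866 × [1 + 0.84 × 2.40] = 0.866 × 3.0160 = 2.6119
E(R) = R_f + β_L × MRP = 3.80% + 2.6119 × 9.22% = 27.88%

27.88%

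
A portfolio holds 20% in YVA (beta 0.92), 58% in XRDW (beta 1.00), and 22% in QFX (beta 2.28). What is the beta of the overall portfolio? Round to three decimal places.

β_P = Σ w_i β_i = 0.20×0.92 + 0.58×1.00 + 0.22×2.28 = 1.2656

1.266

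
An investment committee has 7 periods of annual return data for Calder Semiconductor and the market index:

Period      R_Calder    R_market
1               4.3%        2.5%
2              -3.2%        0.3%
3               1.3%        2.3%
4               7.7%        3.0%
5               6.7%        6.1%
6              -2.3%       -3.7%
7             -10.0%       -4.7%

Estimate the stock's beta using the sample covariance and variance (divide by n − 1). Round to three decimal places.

1.447

Mean R_i = (4.3 − 3.2 + 1.3 + 7.7 + 6.7 − 2.3 − 10.0) / 7 = 0.6429%
Mean R_m = (2.5 + 0.3 + 2.3 + 3.0 + 6.1 − 3.7 − 4.7) / 7 = 0.8286%
Σ(R_i − R̄_i)(R_m − R̄_m) = 128.5314  ⇒  Cov = 128.5314 / 6 = 21.4219
Σ(R_m − R̄_m)² = 88.8143  ⇒  Var(R_m) = 88.8143 / 6 = 14.8024
β = Cov / Var(R_m) = 21.4219 / 14.8024 = 1.4472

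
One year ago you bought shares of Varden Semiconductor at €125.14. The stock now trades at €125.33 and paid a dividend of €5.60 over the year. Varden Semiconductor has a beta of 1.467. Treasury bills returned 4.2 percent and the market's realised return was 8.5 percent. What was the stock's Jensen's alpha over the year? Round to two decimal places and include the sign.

Realised HPR = (P1 + D1 − P0) / P0 = (125.33 + 5.60 − 125.14) / 125.14 = 5.79 / 125.14 = 4.6268%
MRP = 8.5% − 4.2% = 4.30%
CAPM required = R_f + β·MRP = 4.2% + 1.467 × 4.3% = 10.5081%
α = realised − required = 4.6268% − 10.5081% = -5.88%

-5.88%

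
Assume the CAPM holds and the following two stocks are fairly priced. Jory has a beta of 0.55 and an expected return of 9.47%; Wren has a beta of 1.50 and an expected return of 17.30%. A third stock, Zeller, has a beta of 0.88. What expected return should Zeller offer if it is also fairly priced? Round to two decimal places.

12.19%

MRP (SML slope) = (17.30% − 9.47%) / (1.50 − 0.55) = 7.83% / 0.95 = 8.2421%
R_f (intercept) = 9.47% − 0.55 × 8.2421% = 4.9368%
E(R_Zeller) = R_f + β × MRP = 4.9368% + 0.88 × 8.2421% = 12.19%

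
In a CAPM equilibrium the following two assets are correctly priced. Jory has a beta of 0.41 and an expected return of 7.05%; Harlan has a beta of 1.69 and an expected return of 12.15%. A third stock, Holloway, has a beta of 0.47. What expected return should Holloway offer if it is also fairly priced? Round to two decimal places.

MRP (SML slope) = (12.15% − 7.05%) / (1.69 − 0.41) = 5.10% / 1.28 = 3.9844%
R_f (intercept) = 7.05% − 0.41 × 3.9844% = 5.4164%
E(R_Holloway) = R_f + β × MRP = 5.4164% + 0.47 × 3.9844% = 7.29%

7.29%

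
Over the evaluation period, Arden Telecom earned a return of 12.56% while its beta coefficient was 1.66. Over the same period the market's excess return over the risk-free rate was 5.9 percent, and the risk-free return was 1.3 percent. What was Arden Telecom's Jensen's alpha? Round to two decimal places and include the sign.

CAPM benchmark = R_f + β(R_m − R_f) = 1.3% + 1.66 × 5.9% = 11.0940%
α = actual − benchmark = 12.56% − 11.0940% = +1.47%

+1.47%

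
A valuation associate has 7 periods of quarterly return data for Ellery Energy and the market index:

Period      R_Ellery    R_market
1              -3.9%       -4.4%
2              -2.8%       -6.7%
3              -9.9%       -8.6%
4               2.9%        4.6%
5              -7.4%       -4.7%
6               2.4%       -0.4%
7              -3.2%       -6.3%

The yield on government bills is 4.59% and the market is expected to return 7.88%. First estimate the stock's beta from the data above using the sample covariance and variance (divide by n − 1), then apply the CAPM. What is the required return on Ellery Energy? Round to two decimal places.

Mean R_i = (-3.9 − 2.8 − 9.9 + 2.9 − 7.4 + 2.4 − 3.2) / 7 = -3.1286%
Mean R_m = (-4.4 − 6.7 − 8.6 + 4.6 − 4.7 − 0.4 − 6.3) / 7 = -3.7857%
Σ(R_i − R̄_i)(R_m − R̄_m) = 105.4729  ⇒  Cov = 105.4729 / 6 = 17.5788
Σ(R_m − R̄_m)² = 120.9886  ⇒  Var(R_m) = 120.9886 / 6 = 20.1648
β = Cov / Var(R_m) = 17.5788 / 20.1648 = 0.8718
MRP = 7.88% − 4.59% = 3.29%
E(R) = R_f + β × MRP = 4.59% + 0.8718 × 3.29% = 7.46%

7.46%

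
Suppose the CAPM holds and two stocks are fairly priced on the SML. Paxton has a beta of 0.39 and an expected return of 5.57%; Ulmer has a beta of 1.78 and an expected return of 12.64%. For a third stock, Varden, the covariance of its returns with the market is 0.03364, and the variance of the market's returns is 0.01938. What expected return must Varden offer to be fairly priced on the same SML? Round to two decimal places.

12.42%

MRP = (12.64% − 5.57%) / (1.78 − 0.39) = 5.0863%
R_f = 5.57% − 0.39 × 5.0863% = 3.5863%
β_Varden = Cov / Var(R_m) = 0.03364 / 0.01938 = 1.7358
E(R_Varden) = R_f + β × MRP = 3.5863% + 1.7358 × 5.0863% = 12.42%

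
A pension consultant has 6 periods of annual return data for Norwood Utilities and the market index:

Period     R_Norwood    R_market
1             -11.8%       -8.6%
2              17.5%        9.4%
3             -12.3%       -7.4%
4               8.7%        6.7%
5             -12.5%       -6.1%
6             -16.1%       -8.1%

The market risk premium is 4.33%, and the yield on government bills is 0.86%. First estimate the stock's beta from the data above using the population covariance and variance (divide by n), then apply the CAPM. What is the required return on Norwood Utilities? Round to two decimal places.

8.17%

Mean R_i = (-11.8 + 17.5 − 12.3 + 8.7 − 12.5 − 16.1) / 6 = -4.4167%
Mean R_m = (-8.6 + 9.4 − 7.4 + 6.7 − 6.1 − 8.1) / 6 = -2.3500%
Σ(R_i − R̄_i)(R_m − R̄_m) = 559.6750  ⇒  Cov = 559.6750 / 6 = 93.2792
Σ(R_m − R̄_m)² = 331.6550  ⇒  Var(R_m) = 331.6550 / 6 = 55.2758
β = Cov / Var(R_m) = 93.2792 / 55.2758 = 1.6875
E(R) = R_f + β × MRP = 0.86% + 1.6875 × 4.33% = 8.17%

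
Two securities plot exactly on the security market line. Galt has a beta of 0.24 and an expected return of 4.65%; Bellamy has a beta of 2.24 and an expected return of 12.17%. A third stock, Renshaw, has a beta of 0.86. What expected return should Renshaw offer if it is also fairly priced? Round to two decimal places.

6.98%

MRP (SML slope) = (12.17% − 4.65%) / (2.24 − 0.24) = 7.52% / 2.00 = 3.7600%
R_f (intercept) = 4.65% − 0.24 × 3.7600% = 3.7476%
E(R_Renshaw) = R_f + β × MRP = 3.7476% + 0.86 × 3.7600% = 6.98%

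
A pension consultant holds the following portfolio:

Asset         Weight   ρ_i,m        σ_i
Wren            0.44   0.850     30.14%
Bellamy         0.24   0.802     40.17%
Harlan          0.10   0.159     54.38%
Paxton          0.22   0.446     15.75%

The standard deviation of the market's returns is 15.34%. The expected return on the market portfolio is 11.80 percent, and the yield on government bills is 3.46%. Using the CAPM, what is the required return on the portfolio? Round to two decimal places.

15.10%

β_Wren = 0.850 × 30.14% / 15.34% = 1.6701
β_Bellamy = 0.802 × 40.17% / 15.34% = 2.1002
β_Harlan = 0.159 × 54.38% / 15.34% = 0.5637
β_Paxton = 0.446 × 15.75% / 15.34% = 0.4579
β_P = Σ w_i β_i = 0.44×1.6701 + 0.24×2.1002 + 0.10×0.5637 + 0.22×0.4579 = 1.3960
MRP = 11.80% − 3.46% = 8.34%
E(R_P) = R_f + β_P × MRP = 3.46% + 1.3960 × 8.34% = 15.10%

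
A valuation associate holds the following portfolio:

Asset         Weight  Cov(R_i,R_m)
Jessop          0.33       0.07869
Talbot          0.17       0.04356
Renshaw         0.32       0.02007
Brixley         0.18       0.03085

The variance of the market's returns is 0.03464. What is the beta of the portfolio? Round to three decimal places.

1.309

β_Jessop = 0.07869 / 0.03464 = 2.2717
β_Talbot = 0.04356 / 0.03464 = 1.2575
β_Renshaw = 0.02007 / 0.03464 = 0.5794
β_Brixley = 0.03085 / 0.03464 = 0.8906
β_P = Σ w_i β_i = 0.33×2.2717 + 0.17×1.2575 + 0.32×0.5794 + 0.18×0.8906 = 1.3092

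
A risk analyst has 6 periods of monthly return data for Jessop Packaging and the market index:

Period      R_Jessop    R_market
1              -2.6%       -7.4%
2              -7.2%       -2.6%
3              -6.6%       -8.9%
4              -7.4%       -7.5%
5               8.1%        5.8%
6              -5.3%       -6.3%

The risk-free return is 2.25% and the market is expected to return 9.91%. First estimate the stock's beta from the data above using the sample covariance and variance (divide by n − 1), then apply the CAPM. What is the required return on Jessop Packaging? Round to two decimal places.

Mean R_i = (-2.6 − 7.2 − 6.6 − 7.4 + 8.1 − 5.3) / 6 = -3.5000%
Mean R_m = (-7.4 − 2.6 − 8.9 − 7.5 + 5.8 − 6.3) / 6 = -4.4833%
Σ(R_i − R̄_i)(R_m − R̄_m) = 138.4200  ⇒  Cov = 138.4200 / 5 = 27.6840
Σ(R_m − R̄_m)² = 149.7083  ⇒  Var(R_m) = 149.7083 / 5 = 29.9417
β = Cov / Var(R_m) = 27.6840 / 29.9417 = 0.9246
MRP = 9.91% − 2.25% = 7.66%
E(R) = R_f + β × MRP = 2.25% + 0.9246 × 7.66% = 9.33%

9.33%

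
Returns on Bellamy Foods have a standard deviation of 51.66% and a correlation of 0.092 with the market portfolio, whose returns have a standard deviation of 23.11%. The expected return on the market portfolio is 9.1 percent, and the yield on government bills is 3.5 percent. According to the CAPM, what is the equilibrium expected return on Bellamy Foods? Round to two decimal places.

β = ρ × σ_i / σ_m = 0.092 × 51.66% / 23.11% = 0.2057
MRP = 9.1% − 3.5% = 5.60%
E(R) = 3.5% + 0.2057 × 5.6% = 4.65%

4.65%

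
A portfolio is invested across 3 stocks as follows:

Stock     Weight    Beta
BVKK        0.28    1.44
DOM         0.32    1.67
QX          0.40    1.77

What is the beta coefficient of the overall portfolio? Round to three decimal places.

β_P = Σ w_i β_i = 0.28×1.44 + 0.32×1.67 + 0.40×1.77 = 1.6456

1.646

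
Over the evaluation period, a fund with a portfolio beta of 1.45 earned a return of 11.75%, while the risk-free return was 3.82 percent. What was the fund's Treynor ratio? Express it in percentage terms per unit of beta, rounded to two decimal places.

Treynor = (R_P − R_f) / β_P = (11.75% − 3.82%) / 1.4500 = 7.93% / 1.4500 = 5.47%

5.47%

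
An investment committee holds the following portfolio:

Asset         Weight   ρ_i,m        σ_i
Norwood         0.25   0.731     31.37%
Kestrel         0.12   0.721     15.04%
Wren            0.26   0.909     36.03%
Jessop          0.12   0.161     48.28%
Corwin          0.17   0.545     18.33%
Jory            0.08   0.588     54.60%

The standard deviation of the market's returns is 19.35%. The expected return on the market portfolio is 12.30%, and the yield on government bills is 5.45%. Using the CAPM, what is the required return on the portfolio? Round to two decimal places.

β_Norwood = 0.731 × 31.37% / 19.35% = 1.1851
β_Kestrel = 0.721 × 15.04% / 19.35% = 0.5604
β_Wren = 0.909 × 36.03% / 19.35% = 1.6926
β_Jessop = 0.161 × 48.28% / 19.35% = 0.4017
β_Corwin = 0.545 × 18.33% / 19.35% = 0.5163
β_Jory = 0.588 × 54.60% / 19.35% = 1.6592
β_P = Σ w_i β_i = 0.25×1.1851 + 0.12×0.5604 + 0.26×1.6926 + 0.12×0.4017 + 0.17×0.5163 + 0.08×1.6592 = 1.0723
MRP = 12.30% − 5.45% = 6.85%
E(R_P) = R_f + β_P × MRP = 5.45% + 1.0723 × 6.85% = 12.80%

12.80%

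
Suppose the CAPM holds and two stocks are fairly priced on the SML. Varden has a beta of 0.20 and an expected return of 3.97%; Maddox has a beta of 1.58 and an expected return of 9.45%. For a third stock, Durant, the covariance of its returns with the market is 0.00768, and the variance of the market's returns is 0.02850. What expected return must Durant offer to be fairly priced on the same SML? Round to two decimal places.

MRP = (9.45% − 3.97%) / (1.58 − 0.20) = 3.9710%
R_f = 3.97% − 0.20 × 3.9710% = 3.1758%
β_Durant = Cov / Var(R_m) = 0.00768 / 0.02850 = 0.2695
E(R_Durant) = R_f + β × MRP = 3.1758% + 0.2695 × 3.9710% = 4.25%

4.25%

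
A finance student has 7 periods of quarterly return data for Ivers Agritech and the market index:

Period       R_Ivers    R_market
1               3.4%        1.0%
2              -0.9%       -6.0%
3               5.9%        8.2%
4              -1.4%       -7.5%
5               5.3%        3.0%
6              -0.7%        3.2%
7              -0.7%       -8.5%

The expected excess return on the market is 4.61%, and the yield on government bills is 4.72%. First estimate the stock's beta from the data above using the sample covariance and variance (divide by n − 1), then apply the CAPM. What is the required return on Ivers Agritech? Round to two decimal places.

6.55%

Mean R_i = (3.4 − 0.9 + 5.9 − 1.4 + 5.3 − 0.7 − 0.7) / 7 = 1.5571%
Mean R_m = (1.0 − 6.0 + 8.2 − 7.5 + 3.0 + 3.2 − 8.5) / 7 = -0.9429%
Σ(R_i − R̄_i)(R_m − R̄_m) = 97.5671  ⇒  Cov = 97.5671 / 6 = 16.2612
Σ(R_m − R̄_m)² = 245.7571  ⇒  Var(R_m) = 245.7571 / 6 = 40.9595
β = Cov / Var(R_m) = 16.2612 / 40.9595 = 0.3970
E(R) = R_f + β × MRP = 4.72% + 0.3970 × 4.61% = 6.55%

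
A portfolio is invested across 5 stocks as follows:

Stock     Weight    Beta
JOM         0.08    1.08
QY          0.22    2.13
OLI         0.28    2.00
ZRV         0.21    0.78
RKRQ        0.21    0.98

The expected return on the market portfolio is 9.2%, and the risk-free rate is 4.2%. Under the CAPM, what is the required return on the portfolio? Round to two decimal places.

β_P = Σ w_i β_i = 0.08×1.08 + 0.22×2.13 + 0.28×2.00 + 0.21×0.78 + 0.21×0.98 = 1.4846
MRP = 9.2% − 4.2% = 5.00%
E(R_P) = R_f + β_P × MRP = 4.2% + 1.4846 × 5.0% = 11.62%

11.62%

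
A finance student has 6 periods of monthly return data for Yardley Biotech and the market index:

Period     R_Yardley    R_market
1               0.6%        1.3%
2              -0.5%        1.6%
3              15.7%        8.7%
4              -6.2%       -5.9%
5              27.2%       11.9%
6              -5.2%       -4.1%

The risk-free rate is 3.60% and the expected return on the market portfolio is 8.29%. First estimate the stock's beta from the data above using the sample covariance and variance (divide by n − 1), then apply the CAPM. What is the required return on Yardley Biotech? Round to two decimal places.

12.24%

Mean R_i = (0.6 − 0.5 + 15.7 − 6.2 + 27.2 − 5.2) / 6 = 5.2667%
Mean R_m = (1.3 + 1.6 + 8.7 − 5.9 + 11.9 − 4.1) / 6 = 2.2500%
Σ(R_i − R̄_i)(R_m − R̄_m) = 447.0500  ⇒  Cov = 447.0500 / 5 = 89.4100
Σ(R_m − R̄_m)² = 242.7950  ⇒  Var(R_m) = 242.7950 / 5 = 48.5590
β = Cov / Var(R_m) = 89.4100 / 48.5590 = 1.8413
MRP = 8.29% − 3.60% = 4.69%
E(R) = R_f + β × MRP = 3.60% + 1.8413 × 4.69% = 12.24%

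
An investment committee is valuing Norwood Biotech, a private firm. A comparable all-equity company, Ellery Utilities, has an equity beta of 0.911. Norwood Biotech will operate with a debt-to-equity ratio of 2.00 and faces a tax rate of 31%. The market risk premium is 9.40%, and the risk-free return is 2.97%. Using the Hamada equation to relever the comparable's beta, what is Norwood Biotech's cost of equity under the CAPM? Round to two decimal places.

β_L = β_U × [1 + (1 − t)(D/E)] = 0.911 × [1 + (1 − 0.31) × 2.00]
    = 0.911 × [1 + 0.69 × 2.00] = 0.911 × 2.3800 = 2.1682
E(R) = R_f + β_L × MRP = 2.97% + 2.1682 × 9.40% = 23.35%

23.35%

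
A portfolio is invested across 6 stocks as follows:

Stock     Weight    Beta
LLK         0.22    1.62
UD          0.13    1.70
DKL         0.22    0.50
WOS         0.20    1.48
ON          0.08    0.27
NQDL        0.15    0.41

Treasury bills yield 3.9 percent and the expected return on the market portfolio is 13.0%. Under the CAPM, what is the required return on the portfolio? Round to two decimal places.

β_P = Σ w_i β_i = 0.22×1.62 + 0.13×1.70 + 0.22×0.50 + 0.20×1.48 + 0.08×0.27 + 0.15×0.41 = 1.0665
MRP = 13.0% − 3.9% = 9.10%
E(R_P) = R_f + β_P × MRP = 3.9% + 1.0665 × 9.1% = 13.61%

13.61%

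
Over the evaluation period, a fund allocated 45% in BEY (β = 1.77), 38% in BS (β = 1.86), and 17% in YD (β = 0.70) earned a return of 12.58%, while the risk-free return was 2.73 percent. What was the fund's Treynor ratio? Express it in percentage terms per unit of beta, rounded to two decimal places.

β_P = 0.45×1.77 + 0.38×1.86 + 0.17×0.70 = 1.6223
Treynor = (R_P − R_f) / β_P = (12.58% − 2.73%) / 1.6223 = 9.85% / 1.6223 = 6.07%

6.07%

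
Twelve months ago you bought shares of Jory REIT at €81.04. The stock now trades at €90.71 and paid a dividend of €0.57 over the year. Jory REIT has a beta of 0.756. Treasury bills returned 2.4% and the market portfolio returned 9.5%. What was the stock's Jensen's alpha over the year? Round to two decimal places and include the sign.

+4.87%

Realised HPR = (P1 + D1 − P0) / P0 = (90.71 + 0.57 − 81.04) / 81.04 = 10.24 / 81.04 = 12.6357%
MRP = 9.5% − 2.4% = 7.10%
CAPM required = R_f + β·MRP = 2.4% + 0.756 × 7.1% = 7.7676%
α = realised − required = 12.6357% − 7.7676% = +4.87%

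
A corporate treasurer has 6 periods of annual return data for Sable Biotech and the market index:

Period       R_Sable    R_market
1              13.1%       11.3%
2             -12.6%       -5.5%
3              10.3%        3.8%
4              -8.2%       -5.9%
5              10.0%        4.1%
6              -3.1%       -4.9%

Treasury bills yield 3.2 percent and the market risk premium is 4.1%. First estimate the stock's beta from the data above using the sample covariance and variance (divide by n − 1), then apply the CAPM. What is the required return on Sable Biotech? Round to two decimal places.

9.13%

Mean R_i = (13.1 − 12.6 + 10.3 − 8.2 + 10.0 − 3.1) / 6 = 1.5833%
Mean R_m = (11.3 − 5.5 + 3.8 − 5.9 + 4.1 − 4.9) / 6 = 0.4833%
Σ(R_i − R̄_i)(R_m − R̄_m) = 356.4483  ⇒  Cov = 356.4483 / 5 = 71.2897
Σ(R_m − R̄_m)² = 246.6083  ⇒  Var(R_m) = 246.6083 / 5 = 49.3217
β = Cov / Var(R_m) = 71.2897 / 49.3217 = 1.4454
E(R) = R_f + β × MRP = 3.2% + 1.4454 × 4.1% = 9.13%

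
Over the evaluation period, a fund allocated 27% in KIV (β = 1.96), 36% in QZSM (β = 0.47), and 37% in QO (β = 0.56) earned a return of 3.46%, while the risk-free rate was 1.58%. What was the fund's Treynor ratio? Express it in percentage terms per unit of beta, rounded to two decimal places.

β_P = 0.27×1.96 + 0.36×0.47 + 0.37×0.56 = 0.9056
Treynor = (R_P − R_f) / β_P = (3.46% − 1.58%) / 0.9056 = 1.88% / 0.9056 = 2.08%

2.08%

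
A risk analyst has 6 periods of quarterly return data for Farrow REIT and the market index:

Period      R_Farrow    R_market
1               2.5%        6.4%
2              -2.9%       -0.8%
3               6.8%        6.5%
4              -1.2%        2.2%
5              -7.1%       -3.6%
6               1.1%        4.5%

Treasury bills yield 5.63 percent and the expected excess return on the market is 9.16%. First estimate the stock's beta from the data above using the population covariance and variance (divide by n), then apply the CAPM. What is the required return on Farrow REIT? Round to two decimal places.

Mean R_i = (2.5 − 2.9 + 6.8 − 1.2 − 7.1 + 1.1) / 6 = -0.1333%
Mean R_m = (6.4 − 0.8 + 6.5 + 2.2 − 3.6 + 4.5) / 6 = 2.5333%
Σ(R_i − R̄_i)(R_m − R̄_m) = 92.4167  ⇒  Cov = 92.4167 / 6 = 15.4028
Σ(R_m − R̄_m)² = 83.3933  ⇒  Var(R_m) = 83.3933 / 6 = 13.8989
β = Cov / Var(R_m) = 15.4028 / 13.8989 = 1.1082
E(R) = R_f + β × MRP = 5.63% + 1.1082 × 9.16% = 15.78%

15.78%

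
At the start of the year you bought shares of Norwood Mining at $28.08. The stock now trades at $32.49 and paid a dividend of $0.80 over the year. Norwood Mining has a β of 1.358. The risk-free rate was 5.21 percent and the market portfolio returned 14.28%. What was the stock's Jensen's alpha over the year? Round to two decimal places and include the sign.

+1.03%

Realised HPR = (P1 + D1 − P0) / P0 = (32.49 + 0.80 − 28.08) / 28.08 = 5.21 / 28.08 = 18.5541%
MRP = 14.28% − 5.21% = 9.07%
CAPM required = R_f + β·MRP = 5.21% + 1.358 × 9.07% = 17.52706%
α = realised − required = 18.5541% − 17.52706% = +1.03%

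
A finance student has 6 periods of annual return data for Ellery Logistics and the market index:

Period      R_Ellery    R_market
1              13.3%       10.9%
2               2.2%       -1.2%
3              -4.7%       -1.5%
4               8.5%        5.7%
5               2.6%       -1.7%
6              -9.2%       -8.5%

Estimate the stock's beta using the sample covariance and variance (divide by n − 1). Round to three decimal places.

1.158

Mean R_i = (13.3 + 2.2 − 4.7 + 8.5 + 2.6 − 9.2) / 6 = 2.1167%
Mean R_m = (10.9 − 1.2 − 1.5 + 5.7 − 1.7 − 8.5) / 6 = 0.6167%
Σ(R_i − R̄_i)(R_m − R̄_m) = 263.7783  ⇒  Cov = 263.7783 / 5 = 52.7557
Σ(R_m − R̄_m)² = 227.8483  ⇒  Var(R_m) = 227.8483 / 5 = 45.5697
β = Cov / Var(R_m) = 52.7557 / 45.5697 = 1.1577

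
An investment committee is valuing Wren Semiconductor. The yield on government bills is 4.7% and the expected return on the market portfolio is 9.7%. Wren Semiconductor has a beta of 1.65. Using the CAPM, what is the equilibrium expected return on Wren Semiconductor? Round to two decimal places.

12.95%

Market risk premium = E(R_m) − R_f = 9.7% − 4.7% = 5.00%
E(R) = R_f + β × MRP = 4.7% + 1.65 × 5.0% = 12.95%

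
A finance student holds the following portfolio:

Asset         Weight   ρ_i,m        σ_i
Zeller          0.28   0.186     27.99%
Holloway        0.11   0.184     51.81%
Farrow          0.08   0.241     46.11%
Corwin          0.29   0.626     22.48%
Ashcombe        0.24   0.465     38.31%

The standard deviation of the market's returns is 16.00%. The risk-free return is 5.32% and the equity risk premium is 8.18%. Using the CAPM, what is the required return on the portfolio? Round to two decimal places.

β_Zeller = 0.186 × 27.99% / 16.00% = 0.3254
β_Holloway = 0.184 × 51.81% / 16.00% = 0.5958
β_Farrow = 0.241 × 46.11% / 16.00% = 0.6945
β_Corwin = 0.626 × 22.48% / 16.00% = 0.8795
β_Ashcombe = 0.465 × 38.31% / 16.00% = 1.1134
β_P = Σ w_i β_i = 0.28×0.3254 + 0.11×0.5958 + 0.08×0.6945 + 0.29×0.8795 + 0.24×1.1134 = 0.7345
E(R_P) = R_f + β_P × MRP = 5.32% + 0.7345 × 8.18% = 11.33%

11.33%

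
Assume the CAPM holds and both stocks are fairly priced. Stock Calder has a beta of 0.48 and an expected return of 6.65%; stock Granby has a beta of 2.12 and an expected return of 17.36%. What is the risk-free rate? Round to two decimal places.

Both satisfy E(R) = R_f + β·MRP, so the slope of the SML is
MRP = (17.36% − 6.65%) / (2.12 − 0.48) = 10.71% / 1.64 = 6.5305%
R_f = E(R_Calder) − β_Calder·MRP = 6.65% − 0.48 × 6.5305% = 3.5154%

3.52%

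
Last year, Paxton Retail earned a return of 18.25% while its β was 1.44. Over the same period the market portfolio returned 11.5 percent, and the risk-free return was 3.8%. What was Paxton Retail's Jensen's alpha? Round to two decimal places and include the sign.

+3.36%

Market excess return = 11.5% − 3.8% = 7.70%
CAPM benchmark = R_f + β(R_m − R_f) = 3.8% + 1.44 × 7.7% = 14.8880%
α = actual − benchmark = 18.25% − 14.8880% = +3.36%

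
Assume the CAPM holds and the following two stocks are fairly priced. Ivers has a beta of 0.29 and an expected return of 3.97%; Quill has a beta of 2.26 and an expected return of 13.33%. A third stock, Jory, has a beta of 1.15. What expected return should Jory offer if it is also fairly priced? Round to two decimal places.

MRP (SML slope) = (13.33% − 3.97%) / (2.26 − 0.29) = 9.36% / 1.97 = 4.7513%
R_f (intercept) = 3.97% − 0.29 × 4.7513% = 2.5921%
E(R_Jory) = R_f + β × MRP = 2.5921% + 1.15 × 4.7513% = 8.06%

8.06%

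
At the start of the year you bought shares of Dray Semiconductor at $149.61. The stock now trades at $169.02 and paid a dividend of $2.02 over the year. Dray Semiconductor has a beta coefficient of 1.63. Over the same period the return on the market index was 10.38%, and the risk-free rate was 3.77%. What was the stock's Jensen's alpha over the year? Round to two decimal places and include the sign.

Realised HPR = (P1 + D1 − P0) / P0 = (169.02 + 2.02 − 149.61) / 149.61 = 21.43 / 149.61 = 14.3239%
MRP = 10.38% − 3.77% = 6.61%
CAPM required = R_f + β·MRP = 3.77% + 1.63 × 6.61% = 14.5443%
α = realised − required = 14.3239% − 14.5443% = -0.22%

-0.22%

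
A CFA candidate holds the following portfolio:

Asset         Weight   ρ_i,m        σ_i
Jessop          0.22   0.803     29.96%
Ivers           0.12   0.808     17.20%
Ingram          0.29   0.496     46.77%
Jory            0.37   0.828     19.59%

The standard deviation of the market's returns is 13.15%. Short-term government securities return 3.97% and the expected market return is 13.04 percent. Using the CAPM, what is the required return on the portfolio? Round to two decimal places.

17.55%

β_Jessop = 0.803 × 29.96% / 13.15% = 1.8295
β_Ivers = 0.808 × 17.20% / 13.15% = 1.0569
β_Ingram = 0.496 × 46.77% / 13.15% = 1.7641
β_Jory = 0.828 × 19.59% / 13.15% = 1.2335
β_P = Σ w_i β_i = 0.22×1.8295 + 0.12×1.0569 + 0.29×1.7641 + 0.37×1.2335 = 1.4973
MRP = 13.04% − 3.97% = 9.07%
E(R_P) = R_f + β_P × MRP = 3.97% + 1.4973 × 9.07% = 17.55%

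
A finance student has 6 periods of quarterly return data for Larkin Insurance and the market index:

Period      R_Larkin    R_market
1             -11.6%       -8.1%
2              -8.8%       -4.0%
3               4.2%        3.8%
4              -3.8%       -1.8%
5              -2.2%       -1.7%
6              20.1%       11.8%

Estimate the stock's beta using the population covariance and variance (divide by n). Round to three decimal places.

1.627

Mean R_i = (-11.6 − 8.8 + 4.2 − 3.8 − 2.2 + 20.1) / 6 = -0.3500%
Mean R_m = (-8.1 − 4.0 + 3.8 − 1.8 − 1.7 + 11.8) / 6 = 0.0000%
Σ(R_i − R̄_i)(R_m − R̄_m) = 392.8800  ⇒  Cov = 392.8800 / 6 = 65.4800
Σ(R_m − R̄_m)² = 241.4200  ⇒  Var(R_m) = 241.4200 / 6 = 40.2367
β = Cov / Var(R_m) = 65.4800 / 40.2367 = 1.6274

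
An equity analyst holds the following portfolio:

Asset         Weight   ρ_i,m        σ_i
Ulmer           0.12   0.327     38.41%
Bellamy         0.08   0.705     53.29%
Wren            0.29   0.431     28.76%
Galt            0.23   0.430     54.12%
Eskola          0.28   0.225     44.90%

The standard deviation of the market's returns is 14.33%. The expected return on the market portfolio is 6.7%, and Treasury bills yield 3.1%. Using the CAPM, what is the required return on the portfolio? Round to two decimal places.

7.19%

β_Ulmer = 0.327 × 38.41% / 14.33% = 0.8765
β_Bellamy = 0.705 × 53.29% / 14.33% = 2.6217
β_Wren = 0.431 × 28.76% / 14.33% = 0.8650
β_Galt = 0.430 × 54.12% / 14.33% = 1.6240
β_Eskola = 0.225 × 44.90% / 14.33% = 0.7050
β_P = Σ w_i β_i = 0.12×0.8765 + 0.08×2.6217 + 0.29×0.8650 + 0.23×1.6240 + 0.28×0.7050 = 1.1367
MRP = 6.7% − 3.1% = 3.60%
E(R_P) = R_f + β_P × MRP = 3.1% + 1.1367 × 3.6% = 7.19%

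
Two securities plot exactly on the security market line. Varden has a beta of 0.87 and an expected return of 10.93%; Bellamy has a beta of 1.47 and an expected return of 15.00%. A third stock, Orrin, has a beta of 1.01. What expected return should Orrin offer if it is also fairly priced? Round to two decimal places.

11.88%

MRP (SML slope) = (15.00% − 10.93%) / (1.47 − 0.87) = 4.07% / 0.60 = 6.7833%
R_f (intercept) = 10.93% − 0.87 × 6.7833% = 5.0285%
E(R_Orrin) = R_f + β × MRP = 5.0285% + 1.01 × 6.7833% = 11.88%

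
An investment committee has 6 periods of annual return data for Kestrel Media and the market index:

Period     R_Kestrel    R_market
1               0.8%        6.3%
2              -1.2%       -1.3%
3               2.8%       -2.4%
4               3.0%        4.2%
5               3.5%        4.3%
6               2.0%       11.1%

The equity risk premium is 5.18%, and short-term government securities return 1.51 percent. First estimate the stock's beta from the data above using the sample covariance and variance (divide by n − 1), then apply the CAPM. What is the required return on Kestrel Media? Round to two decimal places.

1.90%

Mean R_i = (0.8 − 1.2 + 2.8 + 3.0 + 3.5 + 2.0) / 6 = 1.8167%
Mean R_m = (6.3 − 1.3 − 2.4 + 4.2 + 4.3 + 11.1) / 6 = 3.7000%
Σ(R_i − R̄_i)(R_m − R̄_m) = 9.4000  ⇒  Cov = 9.4000 / 5 = 1.8800
Σ(R_m − R̄_m)² = 124.3400  ⇒  Var(R_m) = 124.3400 / 5 = 24.8680
β = Cov / Var(R_m) = 1.8800 / 24.8680 = 0.0756
E(R) = R_f + β × MRP = 1.51% + 0.0756 × 5.18% = 1.90%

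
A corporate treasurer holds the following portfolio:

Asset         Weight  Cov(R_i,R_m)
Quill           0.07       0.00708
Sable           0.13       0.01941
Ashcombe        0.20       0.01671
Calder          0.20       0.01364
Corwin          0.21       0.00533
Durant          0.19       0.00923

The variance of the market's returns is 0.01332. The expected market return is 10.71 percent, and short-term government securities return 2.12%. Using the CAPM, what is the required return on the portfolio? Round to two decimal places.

β_Quill = 0.00708 / 0.01332 = 0.5315
β_Sable = 0.01941 / 0.01332 = 1.4572
β_Ashcombe = 0.01671 / 0.01332 = 1.2545
β_Calder = 0.01364 / 0.01332 = 1.0240
β_Corwin = 0.00533 / 0.01332 = 0.4002
β_Durant = 0.00923 / 0.01332 = 0.6929
β_P = Σ w_i β_i = 0.07×0.5315 + 0.13×1.4572 + 0.20×1.2545 + 0.20×1.0240 + 0.21×0.4002 + 0.19×0.6929 = 0.8980
MRP = 10.71% − 2.12% = 8.59%
E(R_P) = R_f + β_P × MRP = 2.12% + 0.8980 × 8.59% = 9.83%

9.83%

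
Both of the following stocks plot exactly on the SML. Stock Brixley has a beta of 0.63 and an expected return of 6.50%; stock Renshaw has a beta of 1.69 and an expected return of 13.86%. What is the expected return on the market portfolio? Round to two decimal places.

9.07%

Both satisfy E(R) = R_f + β·MRP, so the slope of the SML is
MRP = (13.86% − 6.50%) / (1.69 − 0.63) = 7.36% / 1.06 = 6.9434%
R_f = E(R_Brixley) − β_Brixley·MRP = 6.50% − 0.63 × 6.9434% = 2.1257%
E(R_m) = R_f + MRP = 2.1257% + 6.9434% = 9.07%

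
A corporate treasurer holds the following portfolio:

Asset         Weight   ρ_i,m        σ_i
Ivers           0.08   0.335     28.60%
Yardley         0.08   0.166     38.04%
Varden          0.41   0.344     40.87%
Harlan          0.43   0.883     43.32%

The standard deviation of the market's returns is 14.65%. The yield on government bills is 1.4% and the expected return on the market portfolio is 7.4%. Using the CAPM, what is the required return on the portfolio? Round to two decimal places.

11.02%

β_Ivers = 0.335 × 28.60% / 14.65% = 0.6540
β_Yardley = 0.166 × 38.04% / 14.65% = 0.4310
β_Varden = 0.344 × 40.87% / 14.65% = 0.9597
β_Harlan = 0.883 × 43.32% / 14.65% = 2.6110
β_P = Σ w_i β_i = 0.08×0.6540 + 0.08×0.4310 + 0.41×0.9597 + 0.43×2.6110 = 1.6030
MRP = 7.4% − 1.4% = 6.00%
E(R_P) = R_f + β_P × MRP = 1.4% + 1.6030 × 6.0% = 11.02%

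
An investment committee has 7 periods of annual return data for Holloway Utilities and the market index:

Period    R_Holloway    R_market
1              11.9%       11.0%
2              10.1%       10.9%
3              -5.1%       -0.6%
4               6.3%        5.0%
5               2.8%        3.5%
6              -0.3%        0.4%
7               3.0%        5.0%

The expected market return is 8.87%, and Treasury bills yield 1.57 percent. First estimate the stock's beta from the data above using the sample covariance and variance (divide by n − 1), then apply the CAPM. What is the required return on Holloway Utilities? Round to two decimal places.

10.63%

Mean R_i = (11.9 + 10.1 − 5.1 + 6.3 + 2.8 − 0.3 + 3.0) / 7 = 4.1000%
Mean R_m = (11.0 + 10.9 − 0.6 + 5.0 + 3.5 + 0.4 + 5.0) / 7 = 5.0286%
Σ(R_i − R̄_i)(R_m − R̄_m) = 155.9100  ⇒  Cov = 155.9100 / 6 = 25.9850
Σ(R_m − R̄_m)² = 125.5743  ⇒  Var(R_m) = 125.5743 / 6 = 20.9291
β = Cov / Var(R_m) = 25.9850 / 20.9291 = 1.2416
MRP = 8.87% − 1.57% = 7.30%
E(R) = R_f + β × MRP = 1.57% + 1.2416 × 7.30% = 10.63%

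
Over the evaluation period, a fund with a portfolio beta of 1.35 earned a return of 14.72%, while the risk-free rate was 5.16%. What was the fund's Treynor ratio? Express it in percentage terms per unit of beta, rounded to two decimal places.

Treynor = (R_P − R_f) / β_P = (14.72% − 5.16%) / 1.3500 = 9.56% / 1.3500 = 7.08%

7.08%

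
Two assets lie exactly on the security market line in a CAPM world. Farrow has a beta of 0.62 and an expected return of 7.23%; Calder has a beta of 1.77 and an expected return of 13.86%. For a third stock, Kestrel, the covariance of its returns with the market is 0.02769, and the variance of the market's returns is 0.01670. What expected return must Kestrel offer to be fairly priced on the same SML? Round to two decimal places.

13.21%

MRP = (13.86% − 7.23%) / (1.77 − 0.62) = 5.7652%
R_f = 7.23% − 0.62 × 5.7652% = 3.6556%
β_Kestrel = Cov / Var(R_m) = 0.02769 / 0.01670 = 1.6581
E(R_Kestrel) = R_f + β × MRP = 3.6556% + 1.6581 × 5.7652% = 13.21%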